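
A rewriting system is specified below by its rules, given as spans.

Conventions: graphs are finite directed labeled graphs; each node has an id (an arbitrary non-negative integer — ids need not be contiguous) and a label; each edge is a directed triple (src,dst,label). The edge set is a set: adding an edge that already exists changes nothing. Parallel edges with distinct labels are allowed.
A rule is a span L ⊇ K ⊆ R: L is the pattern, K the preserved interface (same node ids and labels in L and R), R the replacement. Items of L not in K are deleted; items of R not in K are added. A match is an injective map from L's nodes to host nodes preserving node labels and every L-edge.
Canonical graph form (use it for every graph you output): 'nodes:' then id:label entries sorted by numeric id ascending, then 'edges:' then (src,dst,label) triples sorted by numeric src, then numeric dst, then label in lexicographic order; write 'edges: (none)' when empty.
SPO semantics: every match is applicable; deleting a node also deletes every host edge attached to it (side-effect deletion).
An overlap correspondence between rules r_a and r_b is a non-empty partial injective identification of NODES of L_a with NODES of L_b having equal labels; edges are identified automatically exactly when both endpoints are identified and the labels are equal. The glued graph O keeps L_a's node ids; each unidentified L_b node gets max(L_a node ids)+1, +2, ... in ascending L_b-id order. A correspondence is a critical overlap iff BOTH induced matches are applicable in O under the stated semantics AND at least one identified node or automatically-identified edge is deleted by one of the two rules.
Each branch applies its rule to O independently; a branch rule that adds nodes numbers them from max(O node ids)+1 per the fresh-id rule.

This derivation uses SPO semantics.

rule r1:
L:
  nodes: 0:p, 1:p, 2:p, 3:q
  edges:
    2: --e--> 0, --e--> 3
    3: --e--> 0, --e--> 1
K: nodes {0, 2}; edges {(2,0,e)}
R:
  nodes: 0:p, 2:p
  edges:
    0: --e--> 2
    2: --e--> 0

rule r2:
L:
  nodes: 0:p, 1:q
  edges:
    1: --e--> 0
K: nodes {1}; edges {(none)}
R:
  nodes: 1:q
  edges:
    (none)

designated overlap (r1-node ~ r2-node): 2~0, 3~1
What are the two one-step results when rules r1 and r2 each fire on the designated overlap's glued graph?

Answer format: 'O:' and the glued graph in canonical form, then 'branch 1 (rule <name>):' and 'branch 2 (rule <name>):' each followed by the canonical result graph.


O:
nodes: 0:p, 1:p, 2:p, 3:q
edges: (2,0,e); (2,3,e); (3,0,e); (3,1,e); (3,2,e)
branch 1 (rule r1):
nodes: 0:p, 2:p
edges: (0,2,e); (2,0,e)
branch 2 (rule r2):
nodes: 0:p, 1:p, 3:q
edges: (3,0,e); (3,1,e)


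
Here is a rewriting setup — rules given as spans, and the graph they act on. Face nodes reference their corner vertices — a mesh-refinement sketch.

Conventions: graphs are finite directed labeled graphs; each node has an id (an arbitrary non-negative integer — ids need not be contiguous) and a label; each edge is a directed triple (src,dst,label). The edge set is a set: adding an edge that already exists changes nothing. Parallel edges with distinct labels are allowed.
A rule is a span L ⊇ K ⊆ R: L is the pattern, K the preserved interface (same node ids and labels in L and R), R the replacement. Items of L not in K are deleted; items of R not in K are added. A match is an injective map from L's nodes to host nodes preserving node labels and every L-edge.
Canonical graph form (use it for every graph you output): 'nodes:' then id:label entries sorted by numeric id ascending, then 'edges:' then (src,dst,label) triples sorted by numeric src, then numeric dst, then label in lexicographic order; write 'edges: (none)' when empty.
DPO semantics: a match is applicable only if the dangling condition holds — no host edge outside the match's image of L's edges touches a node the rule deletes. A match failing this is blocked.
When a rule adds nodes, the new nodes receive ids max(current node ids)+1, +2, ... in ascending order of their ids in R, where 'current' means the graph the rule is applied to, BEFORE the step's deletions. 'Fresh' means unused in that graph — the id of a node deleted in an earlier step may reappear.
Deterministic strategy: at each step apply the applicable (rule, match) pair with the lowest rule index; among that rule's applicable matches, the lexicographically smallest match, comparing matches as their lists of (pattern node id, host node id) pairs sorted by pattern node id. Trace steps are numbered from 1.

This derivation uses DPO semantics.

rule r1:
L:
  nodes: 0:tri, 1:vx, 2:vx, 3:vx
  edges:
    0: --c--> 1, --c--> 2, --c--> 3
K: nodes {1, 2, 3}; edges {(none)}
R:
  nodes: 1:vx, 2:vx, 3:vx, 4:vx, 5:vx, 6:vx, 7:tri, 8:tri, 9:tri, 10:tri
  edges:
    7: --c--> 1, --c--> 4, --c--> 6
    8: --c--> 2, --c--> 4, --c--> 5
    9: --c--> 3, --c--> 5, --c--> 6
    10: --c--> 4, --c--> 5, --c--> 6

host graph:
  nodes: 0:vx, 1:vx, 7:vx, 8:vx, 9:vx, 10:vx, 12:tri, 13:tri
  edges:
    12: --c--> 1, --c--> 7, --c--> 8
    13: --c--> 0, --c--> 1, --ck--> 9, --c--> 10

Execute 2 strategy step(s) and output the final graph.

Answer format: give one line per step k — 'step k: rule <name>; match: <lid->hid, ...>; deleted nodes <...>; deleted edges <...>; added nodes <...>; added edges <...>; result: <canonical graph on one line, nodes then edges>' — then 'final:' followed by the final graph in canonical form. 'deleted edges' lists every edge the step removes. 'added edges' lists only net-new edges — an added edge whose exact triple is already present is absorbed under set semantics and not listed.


step 1: rule r1; match: 0->12, 1->1, 2->7, 3->8; deleted nodes 12; deleted edges (12,1,c); (12,7,c); (12,8,c); added nodes 14, 15, 16, 17, 18, 19, 20; added edges (17,1,c); (17,14,c); (17,16,c); (18,7,c); (18,14,c); (18,15,c); (19,8,c); (19,15,c); (19,16,c); (20,14,c); (20,15,c); (20,16,c); result: nodes: 0:vx, 1:vx, 7:vx, 8:vx, 9:vx, 10:vx, 13:tri, 14:vx, 15:vx, 16:vx, 17:tri, 18:tri, 19:tri, 20:tri edges: (13,0,c); (13,1,c); (13,9,ck); (13,10,c); (17,1,c); (17,14,c); (17,16,c); (18,7,c); (18,14,c); (18,15,c); (19,8,c); (19,15,c); (19,16,c); (20,14,c); (20,15,c); (20,16,c)
step 2: rule r1; match: 0->17, 1->1, 2->14, 3->16; deleted nodes 17; deleted edges (17,1,c); (17,14,c); (17,16,c); added nodes 21, 22, 23, 24, 25, 26, 27; added edges (24,1,c); (24,21,c); (24,23,c); (25,14,c); (25,21,c); (25,22,c); (26,16,c); (26,22,c); (26,23,c); (27,21,c); (27,22,c); (27,23,c); result: nodes: 0:vx, 1:vx, 7:vx, 8:vx, 9:vx, 10:vx, 13:tri, 14:vx, 15:vx, 16:vx, 18:tri, 19:tri, 20:tri, 21:vx, 22:vx, 23:vx, 24:tri, 25:tri, 26:tri, 27:tri edges: (13,0,c); (13,1,c); (13,9,ck); (13,10,c); (18,7,c); (18,14,c); (18,15,c); (19,8,c); (19,15,c); (19,16,c); (20,14,c); (20,15,c); (20,16,c); (24,1,c); (24,21,c); (24,23,c); (25,14,c); (25,21,c); (25,22,c); (26,16,c); (26,22,c); (26,23,c); (27,21,c); (27,22,c); (27,23,c)
final:
nodes: 0:vx, 1:vx, 7:vx, 8:vx, 9:vx, 10:vx, 13:tri, 14:vx, 15:vx, 16:vx, 18:tri, 19:tri, 20:tri, 21:vx, 22:vx, 23:vx, 24:tri, 25:tri, 26:tri, 27:tri
edges: (13,0,c); (13,1,c); (13,9,ck); (13,10,c); (18,7,c); (18,14,c); (18,15,c); (19,8,c); (19,15,c); (19,16,c); (20,14,c); (20,15,c); (20,16,c); (24,1,c); (24,21,c); (24,23,c); (25,14,c); (25,21,c); (25,22,c); (26,16,c); (26,22,c); (26,23,c); (27,21,c); (27,22,c); (27,23,c)


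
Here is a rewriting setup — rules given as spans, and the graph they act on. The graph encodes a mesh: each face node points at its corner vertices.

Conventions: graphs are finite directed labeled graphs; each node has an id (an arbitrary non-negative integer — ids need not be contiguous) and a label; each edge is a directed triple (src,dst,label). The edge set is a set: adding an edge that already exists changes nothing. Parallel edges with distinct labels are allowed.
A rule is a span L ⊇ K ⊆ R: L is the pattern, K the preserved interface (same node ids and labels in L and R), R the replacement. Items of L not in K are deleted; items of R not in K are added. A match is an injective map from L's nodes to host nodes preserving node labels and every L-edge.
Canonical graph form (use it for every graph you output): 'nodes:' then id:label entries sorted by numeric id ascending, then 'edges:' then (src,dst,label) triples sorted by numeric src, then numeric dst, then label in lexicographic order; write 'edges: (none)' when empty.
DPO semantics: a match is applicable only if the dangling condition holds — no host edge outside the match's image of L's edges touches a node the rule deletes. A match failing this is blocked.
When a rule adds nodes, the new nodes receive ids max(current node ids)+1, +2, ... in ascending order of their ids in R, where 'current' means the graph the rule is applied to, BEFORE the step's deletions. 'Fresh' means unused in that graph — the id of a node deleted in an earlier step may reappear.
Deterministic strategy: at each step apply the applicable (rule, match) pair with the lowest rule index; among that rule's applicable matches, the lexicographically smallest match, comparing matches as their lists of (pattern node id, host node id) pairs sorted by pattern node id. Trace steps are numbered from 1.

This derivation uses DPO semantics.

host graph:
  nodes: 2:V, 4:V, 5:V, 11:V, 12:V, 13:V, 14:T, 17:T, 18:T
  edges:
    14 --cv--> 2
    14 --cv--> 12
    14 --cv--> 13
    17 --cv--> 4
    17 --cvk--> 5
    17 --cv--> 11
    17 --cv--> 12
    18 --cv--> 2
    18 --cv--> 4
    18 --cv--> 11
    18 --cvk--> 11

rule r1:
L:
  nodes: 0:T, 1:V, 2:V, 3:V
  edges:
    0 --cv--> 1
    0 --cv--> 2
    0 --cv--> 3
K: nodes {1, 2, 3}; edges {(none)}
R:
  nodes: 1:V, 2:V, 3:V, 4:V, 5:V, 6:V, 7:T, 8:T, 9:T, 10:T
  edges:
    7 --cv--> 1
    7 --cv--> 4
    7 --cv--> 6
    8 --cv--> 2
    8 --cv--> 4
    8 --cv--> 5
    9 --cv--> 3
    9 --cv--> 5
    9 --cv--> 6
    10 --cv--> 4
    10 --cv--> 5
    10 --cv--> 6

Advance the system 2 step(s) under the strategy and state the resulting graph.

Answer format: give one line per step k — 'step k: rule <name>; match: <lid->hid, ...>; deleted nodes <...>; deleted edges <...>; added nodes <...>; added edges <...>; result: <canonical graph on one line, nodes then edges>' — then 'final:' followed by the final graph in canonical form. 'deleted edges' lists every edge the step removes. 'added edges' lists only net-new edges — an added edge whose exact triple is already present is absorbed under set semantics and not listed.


step 1: rule r1; match: 0->14, 1->2, 2->12, 3->13; deleted nodes 14; deleted edges (14,2,cv); (14,12,cv); (14,13,cv); added nodes 19, 20, 21, 22, 23, 24, 25; added edges (22,2,cv); (22,19,cv); (22,21,cv); (23,12,cv); (23,19,cv); (23,20,cv); (24,13,cv); (24,20,cv); (24,21,cv); (25,19,cv); (25,20,cv); (25,21,cv); result: nodes: 2:V, 4:V, 5:V, 11:V, 12:V, 13:V, 17:T, 18:T, 19:V, 20:V, 21:V, 22:T, 23:T, 24:T, 25:T edges: (17,4,cv); (17,5,cvk); (17,11,cv); (17,12,cv); (18,2,cv); (18,4,cv); (18,11,cv); (18,11,cvk); (22,2,cv); (22,19,cv); (22,21,cv); (23,12,cv); (23,19,cv); (23,20,cv); (24,13,cv); (24,20,cv); (24,21,cv); (25,19,cv); (25,20,cv); (25,21,cv)
step 2: rule r1; match: 0->22, 1->2, 2->19, 3->21; deleted nodes 22; deleted edges (22,2,cv); (22,19,cv); (22,21,cv); added nodes 26, 27, 28, 29, 30, 31, 32; added edges (29,2,cv); (29,26,cv); (29,28,cv); (30,19,cv); (30,26,cv); (30,27,cv); (31,21,cv); (31,27,cv); (31,28,cv); (32,26,cv); (32,27,cv); (32,28,cv); result: nodes: 2:V, 4:V, 5:V, 11:V, 12:V, 13:V, 17:T, 18:T, 19:V, 20:V, 21:V, 23:T, 24:T, 25:T, 26:V, 27:V, 28:V, 29:T, 30:T, 31:T, 32:T edges: (17,4,cv); (17,5,cvk); (17,11,cv); (17,12,cv); (18,2,cv); (18,4,cv); (18,11,cv); (18,11,cvk); (23,12,cv); (23,19,cv); (23,20,cv); (24,13,cv); (24,20,cv); (24,21,cv); (25,19,cv); (25,20,cv); (25,21,cv); (29,2,cv); (29,26,cv); (29,28,cv); (30,19,cv); (30,26,cv); (30,27,cv); (31,21,cv); (31,27,cv); (31,28,cv); (32,26,cv); (32,27,cv); (32,28,cv)
final:
nodes: 2:V, 4:V, 5:V, 11:V, 12:V, 13:V, 17:T, 18:T, 19:V, 20:V, 21:V, 23:T, 24:T, 25:T, 26:V, 27:V, 28:V, 29:T, 30:T, 31:T, 32:T
edges: (17,4,cv); (17,5,cvk); (17,11,cv); (17,12,cv); (18,2,cv); (18,4,cv); (18,11,cv); (18,11,cvk); (23,12,cv); (23,19,cv); (23,20,cv); (24,13,cv); (24,20,cv); (24,21,cv); (25,19,cv); (25,20,cv); (25,21,cv); (29,2,cv); (29,26,cv); (29,28,cv); (30,19,cv); (30,26,cv); (30,27,cv); (31,21,cv); (31,27,cv); (31,28,cv); (32,26,cv); (32,27,cv); (32,28,cv)


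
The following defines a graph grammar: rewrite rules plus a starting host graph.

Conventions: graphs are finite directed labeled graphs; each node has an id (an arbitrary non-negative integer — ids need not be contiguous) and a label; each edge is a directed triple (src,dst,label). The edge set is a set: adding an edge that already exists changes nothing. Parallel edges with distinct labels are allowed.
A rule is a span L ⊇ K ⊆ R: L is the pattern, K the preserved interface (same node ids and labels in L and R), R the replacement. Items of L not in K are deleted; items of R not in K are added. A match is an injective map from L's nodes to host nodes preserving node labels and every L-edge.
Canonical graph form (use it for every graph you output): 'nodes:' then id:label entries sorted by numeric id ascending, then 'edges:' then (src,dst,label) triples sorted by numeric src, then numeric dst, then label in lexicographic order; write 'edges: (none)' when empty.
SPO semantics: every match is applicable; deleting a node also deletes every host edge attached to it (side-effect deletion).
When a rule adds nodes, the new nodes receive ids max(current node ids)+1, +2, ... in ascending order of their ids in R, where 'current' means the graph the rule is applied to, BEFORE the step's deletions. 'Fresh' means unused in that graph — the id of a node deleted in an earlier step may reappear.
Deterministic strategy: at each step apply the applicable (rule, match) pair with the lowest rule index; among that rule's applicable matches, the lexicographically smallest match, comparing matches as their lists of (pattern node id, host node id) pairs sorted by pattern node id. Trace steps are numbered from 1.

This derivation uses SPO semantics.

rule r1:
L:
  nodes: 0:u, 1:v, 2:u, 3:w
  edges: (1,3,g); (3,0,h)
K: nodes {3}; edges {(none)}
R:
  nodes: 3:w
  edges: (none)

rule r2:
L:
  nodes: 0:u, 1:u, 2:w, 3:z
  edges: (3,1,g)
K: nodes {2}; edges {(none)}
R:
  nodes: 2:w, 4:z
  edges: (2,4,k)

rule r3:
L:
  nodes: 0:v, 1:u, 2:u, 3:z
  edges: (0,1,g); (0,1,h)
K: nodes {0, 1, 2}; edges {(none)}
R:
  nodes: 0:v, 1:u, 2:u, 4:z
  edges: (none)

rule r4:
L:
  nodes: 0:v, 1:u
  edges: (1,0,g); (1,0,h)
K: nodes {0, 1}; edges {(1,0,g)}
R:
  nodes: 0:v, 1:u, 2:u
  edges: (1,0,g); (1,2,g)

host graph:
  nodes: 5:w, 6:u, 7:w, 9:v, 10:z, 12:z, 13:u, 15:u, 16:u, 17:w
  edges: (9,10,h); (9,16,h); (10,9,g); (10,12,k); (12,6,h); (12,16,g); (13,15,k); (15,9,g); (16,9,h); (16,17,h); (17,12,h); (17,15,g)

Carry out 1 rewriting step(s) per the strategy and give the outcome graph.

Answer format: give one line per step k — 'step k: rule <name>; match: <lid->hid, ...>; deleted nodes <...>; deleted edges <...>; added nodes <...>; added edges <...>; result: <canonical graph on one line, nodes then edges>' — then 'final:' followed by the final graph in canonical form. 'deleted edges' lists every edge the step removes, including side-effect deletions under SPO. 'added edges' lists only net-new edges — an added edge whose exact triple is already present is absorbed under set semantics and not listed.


step 1: rule r2; match: 0->6, 1->16, 2->5, 3->12; deleted nodes 6, 12, 16; deleted edges (9,16,h); (10,12,k); (12,6,h); (12,16,g); (16,9,h); (16,17,h); (17,12,h); added nodes 18; added edges (5,18,k); result: nodes: 5:w, 7:w, 9:v, 10:z, 13:u, 15:u, 17:w, 18:z edges: (5,18,k); (9,10,h); (10,9,g); (13,15,k); (15,9,g); (17,15,g)
final:
nodes: 5:w, 7:w, 9:v, 10:z, 13:u, 15:u, 17:w, 18:z
edges: (5,18,k); (9,10,h); (10,9,g); (13,15,k); (15,9,g); (17,15,g)


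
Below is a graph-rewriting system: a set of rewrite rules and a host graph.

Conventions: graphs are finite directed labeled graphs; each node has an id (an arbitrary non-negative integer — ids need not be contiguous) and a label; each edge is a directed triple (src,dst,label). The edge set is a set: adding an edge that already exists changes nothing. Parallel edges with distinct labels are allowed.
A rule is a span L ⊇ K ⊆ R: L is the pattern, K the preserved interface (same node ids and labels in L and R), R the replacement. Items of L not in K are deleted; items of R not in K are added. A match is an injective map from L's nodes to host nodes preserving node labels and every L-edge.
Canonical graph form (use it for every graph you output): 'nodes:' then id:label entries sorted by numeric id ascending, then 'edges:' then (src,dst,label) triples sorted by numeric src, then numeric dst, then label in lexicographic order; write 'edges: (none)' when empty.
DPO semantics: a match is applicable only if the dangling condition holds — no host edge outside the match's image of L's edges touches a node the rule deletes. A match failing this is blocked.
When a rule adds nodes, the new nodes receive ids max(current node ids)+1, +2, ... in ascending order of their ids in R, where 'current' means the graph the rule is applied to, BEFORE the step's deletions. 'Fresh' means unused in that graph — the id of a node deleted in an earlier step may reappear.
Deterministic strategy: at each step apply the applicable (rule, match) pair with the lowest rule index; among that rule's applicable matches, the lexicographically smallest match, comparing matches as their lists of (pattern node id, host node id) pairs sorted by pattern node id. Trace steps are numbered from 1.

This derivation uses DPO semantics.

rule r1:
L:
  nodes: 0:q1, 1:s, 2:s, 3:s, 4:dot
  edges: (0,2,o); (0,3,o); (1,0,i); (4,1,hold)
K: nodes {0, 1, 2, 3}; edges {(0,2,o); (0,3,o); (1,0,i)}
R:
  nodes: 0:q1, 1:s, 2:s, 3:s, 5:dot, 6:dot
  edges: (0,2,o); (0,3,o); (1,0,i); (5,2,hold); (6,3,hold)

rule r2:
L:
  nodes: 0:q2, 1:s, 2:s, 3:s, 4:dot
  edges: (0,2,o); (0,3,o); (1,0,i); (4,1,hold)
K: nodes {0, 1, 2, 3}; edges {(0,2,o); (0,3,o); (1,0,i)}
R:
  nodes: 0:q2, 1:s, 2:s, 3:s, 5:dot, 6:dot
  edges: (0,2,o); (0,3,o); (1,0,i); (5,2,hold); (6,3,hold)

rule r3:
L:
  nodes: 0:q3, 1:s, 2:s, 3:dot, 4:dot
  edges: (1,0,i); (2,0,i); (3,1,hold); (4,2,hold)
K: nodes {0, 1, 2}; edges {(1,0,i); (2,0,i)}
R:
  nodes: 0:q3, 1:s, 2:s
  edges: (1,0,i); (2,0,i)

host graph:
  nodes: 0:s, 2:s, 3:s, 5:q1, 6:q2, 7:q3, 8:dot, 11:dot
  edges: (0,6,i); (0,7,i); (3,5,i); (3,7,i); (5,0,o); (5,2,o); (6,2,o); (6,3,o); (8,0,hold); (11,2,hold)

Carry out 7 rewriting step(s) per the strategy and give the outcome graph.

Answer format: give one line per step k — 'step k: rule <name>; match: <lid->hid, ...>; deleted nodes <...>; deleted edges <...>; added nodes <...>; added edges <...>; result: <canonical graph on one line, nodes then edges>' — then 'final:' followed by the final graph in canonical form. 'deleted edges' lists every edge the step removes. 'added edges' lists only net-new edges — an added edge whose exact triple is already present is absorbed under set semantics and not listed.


step 1: rule r2; match: 0->6, 1->0, 2->2, 3->3, 4->8; deleted nodes 8; deleted edges (8,0,hold); added nodes 12, 13; added edges (12,2,hold); (13,3,hold); result: nodes: 0:s, 2:s, 3:s, 5:q1, 6:q2, 7:q3, 11:dot, 12:dot, 13:dot edges: (0,6,i); (0,7,i); (3,5,i); (3,7,i); (5,0,o); (5,2,o); (6,2,o); (6,3,o); (11,2,hold); (12,2,hold); (13,3,hold)
step 2: rule r1; match: 0->5, 1->3, 2->0, 3->2, 4->13; deleted nodes 13; deleted edges (13,3,hold); added nodes 14, 15; added edges (14,0,hold); (15,2,hold); result: nodes: 0:s, 2:s, 3:s, 5:q1, 6:q2, 7:q3, 11:dot, 12:dot, 14:dot, 15:dot edges: (0,6,i); (0,7,i); (3,5,i); (3,7,i); (5,0,o); (5,2,o); (6,2,o); (6,3,o); (11,2,hold); (12,2,hold); (14,0,hold); (15,2,hold)
step 3: rule r2; match: 0->6, 1->0, 2->2, 3->3, 4->14; deleted nodes 14; deleted edges (14,0,hold); added nodes 16, 17; added edges (16,2,hold); (17,3,hold); result: nodes: 0:s, 2:s, 3:s, 5:q1, 6:q2, 7:q3, 11:dot, 12:dot, 15:dot, 16:dot, 17:dot edges: (0,6,i); (0,7,i); (3,5,i); (3,7,i); (5,0,o); (5,2,o); (6,2,o); (6,3,o); (11,2,hold); (12,2,hold); (15,2,hold); (16,2,hold); (17,3,hold)
step 4: rule r1; match: 0->5, 1->3, 2->0, 3->2, 4->17; deleted nodes 17; deleted edges (17,3,hold); added nodes 18, 19; added edges (18,0,hold); (19,2,hold); result: nodes: 0:s, 2:s, 3:s, 5:q1, 6:q2, 7:q3, 11:dot, 12:dot, 15:dot, 16:dot, 18:dot, 19:dot edges: (0,6,i); (0,7,i); (3,5,i); (3,7,i); (5,0,o); (5,2,o); (6,2,o); (6,3,o); (11,2,hold); (12,2,hold); (15,2,hold); (16,2,hold); (18,0,hold); (19,2,hold)
step 5: rule r2; match: 0->6, 1->0, 2->2, 3->3, 4->18; deleted nodes 18; deleted edges (18,0,hold); added nodes 20, 21; added edges (20,2,hold); (21,3,hold); result: nodes: 0:s, 2:s, 3:s, 5:q1, 6:q2, 7:q3, 11:dot, 12:dot, 15:dot, 16:dot, 19:dot, 20:dot, 21:dot edges: (0,6,i); (0,7,i); (3,5,i); (3,7,i); (5,0,o); (5,2,o); (6,2,o); (6,3,o); (11,2,hold); (12,2,hold); (15,2,hold); (16,2,hold); (19,2,hold); (20,2,hold); (21,3,hold)
step 6: rule r1; match: 0->5, 1->3, 2->0, 3->2, 4->21; deleted nodes 21; deleted edges (21,3,hold); added nodes 22, 23; added edges (22,0,hold); (23,2,hold); result: nodes: 0:s, 2:s, 3:s, 5:q1, 6:q2, 7:q3, 11:dot, 12:dot, 15:dot, 16:dot, 19:dot, 20:dot, 22:dot, 23:dot edges: (0,6,i); (0,7,i); (3,5,i); (3,7,i); (5,0,o); (5,2,o); (6,2,o); (6,3,o); (11,2,hold); (12,2,hold); (15,2,hold); (16,2,hold); (19,2,hold); (20,2,hold); (22,0,hold); (23,2,hold)
step 7: rule r2; match: 0->6, 1->0, 2->2, 3->3, 4->22; deleted nodes 22; deleted edges (22,0,hold); added nodes 24, 25; added edges (24,2,hold); (25,3,hold); result: nodes: 0:s, 2:s, 3:s, 5:q1, 6:q2, 7:q3, 11:dot, 12:dot, 15:dot, 16:dot, 19:dot, 20:dot, 23:dot, 24:dot, 25:dot edges: (0,6,i); (0,7,i); (3,5,i); (3,7,i); (5,0,o); (5,2,o); (6,2,o); (6,3,o); (11,2,hold); (12,2,hold); (15,2,hold); (16,2,hold); (19,2,hold); (20,2,hold); (23,2,hold); (24,2,hold); (25,3,hold)
final:
nodes: 0:s, 2:s, 3:s, 5:q1, 6:q2, 7:q3, 11:dot, 12:dot, 15:dot, 16:dot, 19:dot, 20:dot, 23:dot, 24:dot, 25:dot
edges: (0,6,i); (0,7,i); (3,5,i); (3,7,i); (5,0,o); (5,2,o); (6,2,o); (6,3,o); (11,2,hold); (12,2,hold); (15,2,hold); (16,2,hold); (19,2,hold); (20,2,hold); (23,2,hold); (24,2,hold); (25,3,hold)


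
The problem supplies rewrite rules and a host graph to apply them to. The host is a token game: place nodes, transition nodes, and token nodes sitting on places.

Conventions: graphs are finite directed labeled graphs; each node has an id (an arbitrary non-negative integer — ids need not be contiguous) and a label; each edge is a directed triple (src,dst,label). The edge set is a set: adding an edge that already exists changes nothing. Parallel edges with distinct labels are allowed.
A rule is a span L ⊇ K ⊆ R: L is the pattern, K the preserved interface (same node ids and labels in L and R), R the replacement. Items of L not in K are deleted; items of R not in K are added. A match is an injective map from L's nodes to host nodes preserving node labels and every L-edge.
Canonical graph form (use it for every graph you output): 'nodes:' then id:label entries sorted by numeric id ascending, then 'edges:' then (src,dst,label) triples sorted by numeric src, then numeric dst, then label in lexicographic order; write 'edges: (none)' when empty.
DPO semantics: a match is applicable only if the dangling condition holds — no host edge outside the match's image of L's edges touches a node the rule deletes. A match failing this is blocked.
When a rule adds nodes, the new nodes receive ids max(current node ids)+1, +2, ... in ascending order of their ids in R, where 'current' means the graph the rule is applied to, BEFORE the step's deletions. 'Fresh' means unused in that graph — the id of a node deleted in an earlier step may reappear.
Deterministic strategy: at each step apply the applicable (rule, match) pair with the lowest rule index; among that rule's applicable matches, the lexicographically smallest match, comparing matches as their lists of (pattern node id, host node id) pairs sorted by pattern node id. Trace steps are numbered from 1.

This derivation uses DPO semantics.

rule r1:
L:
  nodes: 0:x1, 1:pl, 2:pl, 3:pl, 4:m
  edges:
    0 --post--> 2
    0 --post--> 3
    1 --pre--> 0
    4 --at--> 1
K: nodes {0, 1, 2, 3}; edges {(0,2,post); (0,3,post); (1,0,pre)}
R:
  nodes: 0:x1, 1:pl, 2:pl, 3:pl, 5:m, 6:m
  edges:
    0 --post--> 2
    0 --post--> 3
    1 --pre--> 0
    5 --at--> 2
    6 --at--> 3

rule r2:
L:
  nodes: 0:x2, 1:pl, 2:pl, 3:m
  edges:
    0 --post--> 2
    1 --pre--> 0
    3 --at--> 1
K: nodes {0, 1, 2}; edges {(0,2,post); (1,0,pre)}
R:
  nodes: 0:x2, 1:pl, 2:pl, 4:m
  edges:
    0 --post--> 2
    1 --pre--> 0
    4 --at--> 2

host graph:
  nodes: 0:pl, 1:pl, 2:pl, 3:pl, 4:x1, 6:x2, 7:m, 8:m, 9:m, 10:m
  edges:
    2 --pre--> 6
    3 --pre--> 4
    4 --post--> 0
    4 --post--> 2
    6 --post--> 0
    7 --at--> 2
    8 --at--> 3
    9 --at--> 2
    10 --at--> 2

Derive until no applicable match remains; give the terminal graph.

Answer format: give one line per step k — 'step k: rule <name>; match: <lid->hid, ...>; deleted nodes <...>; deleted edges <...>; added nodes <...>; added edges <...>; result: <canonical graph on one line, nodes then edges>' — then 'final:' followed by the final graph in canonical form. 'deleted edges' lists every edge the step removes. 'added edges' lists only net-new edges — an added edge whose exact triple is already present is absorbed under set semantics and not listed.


step 1: rule r1; match: 0->4, 1->3, 2->0, 3->2, 4->8; deleted nodes 8; deleted edges (8,3,at); added nodes 11, 12; added edges (11,0,at); (12,2,at); result: nodes: 0:pl, 1:pl, 2:pl, 3:pl, 4:x1, 6:x2, 7:m, 9:m, 10:m, 11:m, 12:m edges: (2,6,pre); (3,4,pre); (4,0,post); (4,2,post); (6,0,post); (7,2,at); (9,2,at); (10,2,at); (11,0,at); (12,2,at)
step 2: rule r2; match: 0->6, 1->2, 2->0, 3->7; deleted nodes 7; deleted edges (7,2,at); added nodes 13; added edges (13,0,at); result: nodes: 0:pl, 1:pl, 2:pl, 3:pl, 4:x1, 6:x2, 9:m, 10:m, 11:m, 12:m, 13:m edges: (2,6,pre); (3,4,pre); (4,0,post); (4,2,post); (6,0,post); (9,2,at); (10,2,at); (11,0,at); (12,2,at); (13,0,at)
step 3: rule r2; match: 0->6, 1->2, 2->0, 3->9; deleted nodes 9; deleted edges (9,2,at); added nodes 14; added edges (14,0,at); result: nodes: 0:pl, 1:pl, 2:pl, 3:pl, 4:x1, 6:x2, 10:m, 11:m, 12:m, 13:m, 14:m edges: (2,6,pre); (3,4,pre); (4,0,post); (4,2,post); (6,0,post); (10,2,at); (11,0,at); (12,2,at); (13,0,at); (14,0,at)
step 4: rule r2; match: 0->6, 1->2, 2->0, 3->10; deleted nodes 10; deleted edges (10,2,at); added nodes 15; added edges (15,0,at); result: nodes: 0:pl, 1:pl, 2:pl, 3:pl, 4:x1, 6:x2, 11:m, 12:m, 13:m, 14:m, 15:m edges: (2,6,pre); (3,4,pre); (4,0,post); (4,2,post); (6,0,post); (11,0,at); (12,2,at); (13,0,at); (14,0,at); (15,0,at)
step 5: rule r2; match: 0->6, 1->2, 2->0, 3->12; deleted nodes 12; deleted edges (12,2,at); added nodes 16; added edges (16,0,at); result: nodes: 0:pl, 1:pl, 2:pl, 3:pl, 4:x1, 6:x2, 11:m, 13:m, 14:m, 15:m, 16:m edges: (2,6,pre); (3,4,pre); (4,0,post); (4,2,post); (6,0,post); (11,0,at); (13,0,at); (14,0,at); (15,0,at); (16,0,at)
final:
nodes: 0:pl, 1:pl, 2:pl, 3:pl, 4:x1, 6:x2, 11:m, 13:m, 14:m, 15:m, 16:m
edges: (2,6,pre); (3,4,pre); (4,0,post); (4,2,post); (6,0,post); (11,0,at); (13,0,at); (14,0,at); (15,0,at); (16,0,at)


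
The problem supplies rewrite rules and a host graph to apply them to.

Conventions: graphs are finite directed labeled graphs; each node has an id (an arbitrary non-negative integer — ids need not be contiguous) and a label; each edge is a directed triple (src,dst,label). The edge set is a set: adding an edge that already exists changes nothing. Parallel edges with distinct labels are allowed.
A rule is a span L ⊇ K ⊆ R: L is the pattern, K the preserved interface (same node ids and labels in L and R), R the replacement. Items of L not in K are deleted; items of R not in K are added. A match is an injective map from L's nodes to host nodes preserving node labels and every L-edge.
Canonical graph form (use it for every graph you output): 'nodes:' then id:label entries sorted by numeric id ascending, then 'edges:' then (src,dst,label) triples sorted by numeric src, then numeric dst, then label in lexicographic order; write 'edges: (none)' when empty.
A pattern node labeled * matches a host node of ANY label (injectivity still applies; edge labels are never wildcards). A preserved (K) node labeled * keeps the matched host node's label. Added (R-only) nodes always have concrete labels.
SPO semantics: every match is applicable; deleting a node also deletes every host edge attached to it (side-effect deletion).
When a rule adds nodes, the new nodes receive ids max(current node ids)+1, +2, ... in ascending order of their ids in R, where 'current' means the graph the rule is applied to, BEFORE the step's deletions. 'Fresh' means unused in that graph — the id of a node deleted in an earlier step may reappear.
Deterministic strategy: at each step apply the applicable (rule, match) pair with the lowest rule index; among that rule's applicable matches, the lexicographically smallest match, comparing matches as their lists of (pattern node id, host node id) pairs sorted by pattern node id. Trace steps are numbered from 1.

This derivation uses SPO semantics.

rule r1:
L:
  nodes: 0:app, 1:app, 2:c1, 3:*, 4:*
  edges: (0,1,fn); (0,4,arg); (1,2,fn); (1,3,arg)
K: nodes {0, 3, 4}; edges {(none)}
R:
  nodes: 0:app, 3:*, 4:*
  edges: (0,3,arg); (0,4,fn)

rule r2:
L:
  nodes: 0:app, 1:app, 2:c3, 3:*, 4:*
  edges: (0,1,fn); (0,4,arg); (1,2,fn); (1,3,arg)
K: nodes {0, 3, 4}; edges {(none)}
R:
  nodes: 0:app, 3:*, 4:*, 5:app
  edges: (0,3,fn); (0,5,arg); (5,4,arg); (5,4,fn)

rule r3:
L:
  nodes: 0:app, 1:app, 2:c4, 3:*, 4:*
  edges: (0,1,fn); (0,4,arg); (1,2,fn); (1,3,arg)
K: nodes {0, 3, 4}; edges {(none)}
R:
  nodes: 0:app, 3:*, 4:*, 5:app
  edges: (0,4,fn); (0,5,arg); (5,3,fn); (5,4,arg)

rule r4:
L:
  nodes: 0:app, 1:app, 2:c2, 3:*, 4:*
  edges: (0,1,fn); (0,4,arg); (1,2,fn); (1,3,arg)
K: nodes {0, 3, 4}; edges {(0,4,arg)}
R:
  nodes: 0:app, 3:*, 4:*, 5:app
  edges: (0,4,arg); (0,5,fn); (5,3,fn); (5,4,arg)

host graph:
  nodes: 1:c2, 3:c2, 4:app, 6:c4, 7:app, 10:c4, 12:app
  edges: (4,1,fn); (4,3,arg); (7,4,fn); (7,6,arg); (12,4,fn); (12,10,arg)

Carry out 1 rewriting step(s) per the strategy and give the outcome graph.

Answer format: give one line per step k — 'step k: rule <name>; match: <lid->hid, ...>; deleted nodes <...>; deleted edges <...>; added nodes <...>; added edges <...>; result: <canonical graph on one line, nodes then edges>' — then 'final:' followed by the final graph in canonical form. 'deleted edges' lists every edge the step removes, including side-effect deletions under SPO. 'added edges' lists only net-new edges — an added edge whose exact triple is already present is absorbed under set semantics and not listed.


step 1: rule r4; match: 0->7, 1->4, 2->1, 3->3, 4->6; deleted nodes 1, 4; deleted edges (4,1,fn); (4,3,arg); (7,4,fn); (12,4,fn); added nodes 13; added edges (7,13,fn); (13,3,fn); (13,6,arg); result: nodes: 3:c2, 6:c4, 7:app, 10:c4, 12:app, 13:app edges: (7,6,arg); (7,13,fn); (12,10,arg); (13,3,fn); (13,6,arg)
final:
nodes: 3:c2, 6:c4, 7:app, 10:c4, 12:app, 13:app
edges: (7,6,arg); (7,13,fn); (12,10,arg); (13,3,fn); (13,6,arg)


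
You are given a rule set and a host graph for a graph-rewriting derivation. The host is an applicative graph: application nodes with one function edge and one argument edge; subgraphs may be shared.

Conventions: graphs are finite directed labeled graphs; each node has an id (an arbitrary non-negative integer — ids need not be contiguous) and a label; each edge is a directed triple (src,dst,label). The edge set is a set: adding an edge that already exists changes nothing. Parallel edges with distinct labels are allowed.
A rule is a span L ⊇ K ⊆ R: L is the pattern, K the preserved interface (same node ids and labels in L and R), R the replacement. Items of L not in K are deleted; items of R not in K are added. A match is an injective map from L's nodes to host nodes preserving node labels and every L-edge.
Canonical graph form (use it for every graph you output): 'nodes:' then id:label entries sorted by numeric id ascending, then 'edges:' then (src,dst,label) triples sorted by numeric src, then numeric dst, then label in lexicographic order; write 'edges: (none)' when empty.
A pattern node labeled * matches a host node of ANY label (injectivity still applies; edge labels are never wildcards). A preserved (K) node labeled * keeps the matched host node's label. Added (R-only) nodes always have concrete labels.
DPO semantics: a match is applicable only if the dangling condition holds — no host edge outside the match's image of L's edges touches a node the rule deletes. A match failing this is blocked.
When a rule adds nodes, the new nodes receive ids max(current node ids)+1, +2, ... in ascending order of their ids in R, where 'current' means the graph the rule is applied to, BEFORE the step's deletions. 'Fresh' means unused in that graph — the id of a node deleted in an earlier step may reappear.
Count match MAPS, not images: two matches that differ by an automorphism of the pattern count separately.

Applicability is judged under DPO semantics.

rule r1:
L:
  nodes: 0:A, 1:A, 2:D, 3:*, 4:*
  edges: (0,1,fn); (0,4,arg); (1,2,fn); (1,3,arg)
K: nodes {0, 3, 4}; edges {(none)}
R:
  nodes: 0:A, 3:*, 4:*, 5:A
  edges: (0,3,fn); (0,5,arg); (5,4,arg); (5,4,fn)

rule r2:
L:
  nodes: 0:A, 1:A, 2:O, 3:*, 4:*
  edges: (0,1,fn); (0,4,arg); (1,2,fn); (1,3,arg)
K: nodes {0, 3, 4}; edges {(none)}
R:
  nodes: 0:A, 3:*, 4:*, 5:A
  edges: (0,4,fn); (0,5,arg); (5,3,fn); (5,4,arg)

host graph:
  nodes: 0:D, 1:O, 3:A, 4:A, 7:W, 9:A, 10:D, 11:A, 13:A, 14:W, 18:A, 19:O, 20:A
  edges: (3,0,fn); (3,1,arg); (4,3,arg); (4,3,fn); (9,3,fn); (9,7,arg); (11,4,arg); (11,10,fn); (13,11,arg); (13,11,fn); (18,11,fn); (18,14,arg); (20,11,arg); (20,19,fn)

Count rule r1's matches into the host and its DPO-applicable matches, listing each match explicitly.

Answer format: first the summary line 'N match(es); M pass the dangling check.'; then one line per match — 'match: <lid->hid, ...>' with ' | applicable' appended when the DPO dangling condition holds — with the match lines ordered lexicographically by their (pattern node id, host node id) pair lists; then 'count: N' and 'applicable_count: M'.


2 match(es); 0 pass the dangling check.
match: 0->9, 1->3, 2->0, 3->1, 4->7
match: 0->18, 1->11, 2->10, 3->4, 4->14
count: 2
applicable_count: 0


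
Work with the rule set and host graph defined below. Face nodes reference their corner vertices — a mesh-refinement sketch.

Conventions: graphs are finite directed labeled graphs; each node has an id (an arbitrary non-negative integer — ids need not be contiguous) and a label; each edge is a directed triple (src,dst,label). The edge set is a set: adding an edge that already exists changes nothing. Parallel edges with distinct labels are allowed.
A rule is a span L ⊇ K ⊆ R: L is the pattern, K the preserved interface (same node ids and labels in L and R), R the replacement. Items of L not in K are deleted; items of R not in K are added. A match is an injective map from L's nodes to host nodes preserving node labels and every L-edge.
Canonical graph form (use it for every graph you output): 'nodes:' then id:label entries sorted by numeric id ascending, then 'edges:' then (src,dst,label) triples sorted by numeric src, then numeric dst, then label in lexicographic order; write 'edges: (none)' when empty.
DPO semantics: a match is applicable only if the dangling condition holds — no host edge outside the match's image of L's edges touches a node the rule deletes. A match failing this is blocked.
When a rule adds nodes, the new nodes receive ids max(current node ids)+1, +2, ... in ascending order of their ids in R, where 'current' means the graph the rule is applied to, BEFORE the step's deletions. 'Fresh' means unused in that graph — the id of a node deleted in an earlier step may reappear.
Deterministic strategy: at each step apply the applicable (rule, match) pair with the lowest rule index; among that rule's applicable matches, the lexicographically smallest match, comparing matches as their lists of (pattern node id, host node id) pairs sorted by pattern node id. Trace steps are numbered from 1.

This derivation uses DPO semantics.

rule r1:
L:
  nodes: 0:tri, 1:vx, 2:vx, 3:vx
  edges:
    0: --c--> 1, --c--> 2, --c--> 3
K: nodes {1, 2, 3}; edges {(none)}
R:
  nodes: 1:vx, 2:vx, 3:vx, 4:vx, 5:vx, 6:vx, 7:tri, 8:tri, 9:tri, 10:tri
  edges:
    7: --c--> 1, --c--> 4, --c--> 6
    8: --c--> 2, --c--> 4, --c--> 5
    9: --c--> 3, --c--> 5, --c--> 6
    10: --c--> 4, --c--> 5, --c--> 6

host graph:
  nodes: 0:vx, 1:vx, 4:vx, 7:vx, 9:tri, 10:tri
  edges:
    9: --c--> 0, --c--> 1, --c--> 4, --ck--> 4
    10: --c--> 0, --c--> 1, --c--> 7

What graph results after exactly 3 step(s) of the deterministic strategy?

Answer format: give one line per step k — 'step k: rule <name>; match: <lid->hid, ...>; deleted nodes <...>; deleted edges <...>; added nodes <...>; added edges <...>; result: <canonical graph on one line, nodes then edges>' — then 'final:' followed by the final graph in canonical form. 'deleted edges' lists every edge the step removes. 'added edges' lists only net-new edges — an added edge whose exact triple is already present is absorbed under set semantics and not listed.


step 1: rule r1; match: 0->10, 1->0, 2->1, 3->7; deleted nodes 10; deleted edges (10,0,c); (10,1,c); (10,7,c); added nodes 11, 12, 13, 14, 15, 16, 17; added edges (14,0,c); (14,11,c); (14,13,c); (15,1,c); (15,11,c); (15,12,c); (16,7,c); (16,12,c); (16,13,c); (17,11,c); (17,12,c); (17,13,c); result: nodes: 0:vx, 1:vx, 4:vx, 7:vx, 9:tri, 11:vx, 12:vx, 13:vx, 14:tri, 15:tri, 16:tri, 17:tri edges: (9,0,c); (9,1,c); (9,4,c); (9,4,ck); (14,0,c); (14,11,c); (14,13,c); (15,1,c); (15,11,c); (15,12,c); (16,7,c); (16,12,c); (16,13,c); (17,11,c); (17,12,c); (17,13,c)
step 2: rule r1; match: 0->14, 1->0, 2->11, 3->13; deleted nodes 14; deleted edges (14,0,c); (14,11,c); (14,13,c); added nodes 18, 19, 20, 21, 22, 23, 24; added edges (21,0,c); (21,18,c); (21,20,c); (22,11,c); (22,18,c); (22,19,c); (23,13,c); (23,19,c); (23,20,c); (24,18,c); (24,19,c); (24,20,c); result: nodes: 0:vx, 1:vx, 4:vx, 7:vx, 9:tri, 11:vx, 12:vx, 13:vx, 15:tri, 16:tri, 17:tri, 18:vx, 19:vx, 20:vx, 21:tri, 22:tri, 23:tri, 24:tri edges: (9,0,c); (9,1,c); (9,4,c); (9,4,ck); (15,1,c); (15,11,c); (15,12,c); (16,7,c); (16,12,c); (16,13,c); (17,11,c); (17,12,c); (17,13,c); (21,0,c); (21,18,c); (21,20,c); (22,11,c); (22,18,c); (22,19,c); (23,13,c); (23,19,c); (23,20,c); (24,18,c); (24,19,c); (24,20,c)
step 3: rule r1; match: 0->15, 1->1, 2->11, 3->12; deleted nodes 15; deleted edges (15,1,c); (15,11,c); (15,12,c); added nodes 25, 26, 27, 28, 29, 30, 31; added edges (28,1,c); (28,25,c); (28,27,c); (29,11,c); (29,25,c); (29,26,c); (30,12,c); (30,26,c); (30,27,c); (31,25,c); (31,26,c); (31,27,c); result: nodes: 0:vx, 1:vx, 4:vx, 7:vx, 9:tri, 11:vx, 12:vx, 13:vx, 16:tri, 17:tri, 18:vx, 19:vx, 20:vx, 21:tri, 22:tri, 23:tri, 24:tri, 25:vx, 26:vx, 27:vx, 28:tri, 29:tri, 30:tri, 31:tri edges: (9,0,c); (9,1,c); (9,4,c); (9,4,ck); (16,7,c); (16,12,c); (16,13,c); (17,11,c); (17,12,c); (17,13,c); (21,0,c); (21,18,c); (21,20,c); (22,11,c); (22,18,c); (22,19,c); (23,13,c); (23,19,c); (23,20,c); (24,18,c); (24,19,c); (24,20,c); (28,1,c); (28,25,c); (28,27,c); (29,11,c); (29,25,c); (29,26,c); (30,12,c); (30,26,c); (30,27,c); (31,25,c); (31,26,c); (31,27,c)
final:
nodes: 0:vx, 1:vx, 4:vx, 7:vx, 9:tri, 11:vx, 12:vx, 13:vx, 16:tri, 17:tri, 18:vx, 19:vx, 20:vx, 21:tri, 22:tri, 23:tri, 24:tri, 25:vx, 26:vx, 27:vx, 28:tri, 29:tri, 30:tri, 31:tri
edges: (9,0,c); (9,1,c); (9,4,c); (9,4,ck); (16,7,c); (16,12,c); (16,13,c); (17,11,c); (17,12,c); (17,13,c); (21,0,c); (21,18,c); (21,20,c); (22,11,c); (22,18,c); (22,19,c); (23,13,c); (23,19,c); (23,20,c); (24,18,c); (24,19,c); (24,20,c); (28,1,c); (28,25,c); (28,27,c); (29,11,c); (29,25,c); (29,26,c); (30,12,c); (30,26,c); (30,27,c); (31,25,c); (31,26,c); (31,27,c)


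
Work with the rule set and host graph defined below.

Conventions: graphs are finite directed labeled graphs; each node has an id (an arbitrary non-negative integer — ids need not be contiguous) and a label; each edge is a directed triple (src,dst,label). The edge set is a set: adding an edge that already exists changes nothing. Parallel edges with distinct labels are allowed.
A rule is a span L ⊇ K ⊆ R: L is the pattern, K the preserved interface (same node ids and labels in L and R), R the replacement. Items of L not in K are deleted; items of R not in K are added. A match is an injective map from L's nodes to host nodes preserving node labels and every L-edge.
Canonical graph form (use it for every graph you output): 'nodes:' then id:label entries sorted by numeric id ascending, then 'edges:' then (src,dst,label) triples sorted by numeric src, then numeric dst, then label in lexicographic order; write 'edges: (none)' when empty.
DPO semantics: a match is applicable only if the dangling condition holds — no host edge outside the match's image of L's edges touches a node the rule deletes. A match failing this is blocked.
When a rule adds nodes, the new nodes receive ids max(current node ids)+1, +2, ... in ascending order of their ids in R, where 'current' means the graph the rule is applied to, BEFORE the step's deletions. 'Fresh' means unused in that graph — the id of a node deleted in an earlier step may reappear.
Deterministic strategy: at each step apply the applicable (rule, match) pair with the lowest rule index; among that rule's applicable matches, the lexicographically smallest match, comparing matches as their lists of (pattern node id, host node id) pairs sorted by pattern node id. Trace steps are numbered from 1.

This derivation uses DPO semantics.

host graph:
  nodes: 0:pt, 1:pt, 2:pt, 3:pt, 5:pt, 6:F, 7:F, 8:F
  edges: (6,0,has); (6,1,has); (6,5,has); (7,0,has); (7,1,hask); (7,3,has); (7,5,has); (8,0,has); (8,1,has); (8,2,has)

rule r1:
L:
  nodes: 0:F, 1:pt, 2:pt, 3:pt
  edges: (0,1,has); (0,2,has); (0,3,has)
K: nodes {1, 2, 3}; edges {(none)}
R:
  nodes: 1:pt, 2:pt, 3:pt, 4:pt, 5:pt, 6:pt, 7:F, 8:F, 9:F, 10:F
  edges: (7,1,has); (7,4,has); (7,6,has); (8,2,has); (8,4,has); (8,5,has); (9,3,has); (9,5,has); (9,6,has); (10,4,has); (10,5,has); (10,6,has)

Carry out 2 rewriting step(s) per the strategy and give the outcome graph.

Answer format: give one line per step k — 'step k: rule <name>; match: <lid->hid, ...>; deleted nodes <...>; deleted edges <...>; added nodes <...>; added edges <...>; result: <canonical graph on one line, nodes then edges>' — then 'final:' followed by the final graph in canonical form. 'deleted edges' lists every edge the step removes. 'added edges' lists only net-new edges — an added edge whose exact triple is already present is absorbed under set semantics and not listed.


step 1: rule r1; match: 0->6, 1->0, 2->1, 3->5; deleted nodes 6; deleted edges (6,0,has); (6,1,has); (6,5,has); added nodes 9, 10, 11, 12, 13, 14, 15; added edges (12,0,has); (12,9,has); (12,11,has); (13,1,has); (13,9,has); (13,10,has); (14,5,has); (14,10,has); (14,11,has); (15,9,has); (15,10,has); (15,11,has); result: nodes: 0:pt, 1:pt, 2:pt, 3:pt, 5:pt, 7:F, 8:F, 9:pt, 10:pt, 11:pt, 12:F, 13:F, 14:F, 15:F edges: (7,0,has); (7,1,hask); (7,3,has); (7,5,has); (8,0,has); (8,1,has); (8,2,has); (12,0,has); (12,9,has); (12,11,has); (13,1,has); (13,9,has); (13,10,has); (14,5,has); (14,10,has); (14,11,has); (15,9,has); (15,10,has); (15,11,has)
step 2: rule r1; match: 0->8, 1->0, 2->1, 3->2; deleted nodes 8; deleted edges (8,0,has); (8,1,has); (8,2,has); added nodes 16, 17, 18, 19, 20, 21, 22; added edges (19,0,has); (19,16,has); (19,18,has); (20,1,has); (20,16,has); (20,17,has); (21,2,has); (21,17,has); (21,18,has); (22,16,has); (22,17,has); (22,18,has); result: nodes: 0:pt, 1:pt, 2:pt, 3:pt, 5:pt, 7:F, 9:pt, 10:pt, 11:pt, 12:F, 13:F, 14:F, 15:F, 16:pt, 17:pt, 18:pt, 19:F, 20:F, 21:F, 22:F edges: (7,0,has); (7,1,hask); (7,3,has); (7,5,has); (12,0,has); (12,9,has); (12,11,has); (13,1,has); (13,9,has); (13,10,has); (14,5,has); (14,10,has); (14,11,has); (15,9,has); (15,10,has); (15,11,has); (19,0,has); (19,16,has); (19,18,has); (20,1,has); (20,16,has); (20,17,has); (21,2,has); (21,17,has); (21,18,has); (22,16,has); (22,17,has); (22,18,has)
final:
nodes: 0:pt, 1:pt, 2:pt, 3:pt, 5:pt, 7:F, 9:pt, 10:pt, 11:pt, 12:F, 13:F, 14:F, 15:F, 16:pt, 17:pt, 18:pt, 19:F, 20:F, 21:F, 22:F
edges: (7,0,has); (7,1,hask); (7,3,has); (7,5,has); (12,0,has); (12,9,has); (12,11,has); (13,1,has); (13,9,has); (13,10,has); (14,5,has); (14,10,has); (14,11,has); (15,9,has); (15,10,has); (15,11,has); (19,0,has); (19,16,has); (19,18,has); (20,1,has); (20,16,has); (20,17,has); (21,2,has); (21,17,has); (21,18,has); (22,16,has); (22,17,has); (22,18,has)
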